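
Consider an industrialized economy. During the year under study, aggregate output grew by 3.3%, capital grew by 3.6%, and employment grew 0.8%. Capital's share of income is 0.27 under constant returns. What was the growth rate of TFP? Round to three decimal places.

Labor's share = 1 − 0.27 = 0.73.
Capital: 0.27 × 3.6 = 0.972 pp.
Employment: 0.73 × 0.8 = 0.584 pp.
TFP growth = 3.3 − 1.556 = 1.744%.

1.744%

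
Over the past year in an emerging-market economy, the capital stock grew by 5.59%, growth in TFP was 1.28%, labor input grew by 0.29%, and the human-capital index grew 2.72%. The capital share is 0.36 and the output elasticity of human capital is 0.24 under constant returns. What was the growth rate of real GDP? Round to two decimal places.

Labor's share = 1 − 0.36 − 0.24 = 0.4.
The capital stock: 0.36 × 5.59 = 2.0124 pp.
The human-capital index: 0.24 × 2.72 = 0.6528 pp.
Labor input: 0.4 × 0.29 = 0.116 pp.
Output growth = 1.28 + 2.7812 = 4.0612%.

Real GDP growth was 4.06%.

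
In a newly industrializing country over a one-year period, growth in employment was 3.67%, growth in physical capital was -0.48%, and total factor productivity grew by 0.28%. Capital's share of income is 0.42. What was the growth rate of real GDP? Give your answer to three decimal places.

2.207%

Labor's share = 1 − 0.42 = 0.58.
Physical capital: 0.42 × (-0.48) = -0.2016 pp.
Employment: 0.58 × 3.67 = 2.1286 pp.
Output growth = 0.28 + 1.927 = 2.207%.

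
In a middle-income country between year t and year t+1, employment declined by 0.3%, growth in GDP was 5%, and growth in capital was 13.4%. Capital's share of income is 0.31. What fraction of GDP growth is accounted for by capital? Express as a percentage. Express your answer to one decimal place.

Capital contributed 0.31 × 13.4 = 4.154 pp.
Share of growth = 4.154 / 5 × 100 = 83.08%.

Capital accounted for 83.1% of growth.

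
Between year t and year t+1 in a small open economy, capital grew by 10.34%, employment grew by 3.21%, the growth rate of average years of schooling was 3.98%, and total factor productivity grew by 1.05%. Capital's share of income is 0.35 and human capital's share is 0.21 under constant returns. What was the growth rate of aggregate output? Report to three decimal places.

Aggregate output grew 6.917%.

Labor's share = 1 − 0.35 − 0.21 = 0.44.
Capital: 0.35 × 10.34 = 3.619 pp.
Average years of schooling: 0.21 × 3.98 = 0.8358 pp.
Employment: 0.44 × 3.21 = 1.4124 pp.
Output growth = 1.05 + 5.8672 = 6.9172%.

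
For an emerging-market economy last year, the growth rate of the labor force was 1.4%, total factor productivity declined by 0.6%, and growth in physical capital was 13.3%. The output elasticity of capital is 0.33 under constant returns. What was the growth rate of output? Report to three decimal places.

Labor's share = 1 − 0.33 = 0.67.
Physical capital: 0.33 × 13.3 = 4.389 pp.
The labor force: 0.67 × 1.4 = 0.938 pp.
Output growth = -0.6 + 5.327 = 4.727%.

Output grew 4.727%.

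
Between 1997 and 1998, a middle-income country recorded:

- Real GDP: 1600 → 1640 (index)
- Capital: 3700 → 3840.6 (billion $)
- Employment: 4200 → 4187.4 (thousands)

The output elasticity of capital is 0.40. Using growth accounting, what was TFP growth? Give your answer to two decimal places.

Real GDP growth = (1640 − 1600) / 1600 = 2.5%.
Capital growth = (3840.6 − 3700) / 3700 = 3.8%.
Employment growth = (4187.4 − 4200) / 4200 = -0.3%.
Labor's share = 1 − 0.4 = 0.6.
Capital: 0.4 × 3.8 = 1.52 pp.
Employment: 0.6 × (-0.3) = -0.18 pp.
TFP growth = 2.5 − 1.34 = 1.16%.

1.16%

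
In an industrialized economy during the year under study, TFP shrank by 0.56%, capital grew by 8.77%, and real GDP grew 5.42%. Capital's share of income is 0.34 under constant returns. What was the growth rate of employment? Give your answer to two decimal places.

4.54%

Labor's share = 1 − 0.34 = 0.66.
gY = gA + 0.34×8.77 + 0.66×g.
0.66×g = 5.42 + 0.56 − 2.9818 = 2.9982.
g = 2.9982 / 0.66 = 4.5427%.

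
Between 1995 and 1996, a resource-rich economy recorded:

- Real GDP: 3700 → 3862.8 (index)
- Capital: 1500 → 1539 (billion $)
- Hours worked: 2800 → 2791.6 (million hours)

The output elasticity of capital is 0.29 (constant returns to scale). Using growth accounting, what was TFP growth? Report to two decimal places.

TFP grew 3.86%.

Real GDP growth = (3862.8 − 3700) / 3700 = 4.4%.
Capital growth = (1539 − 1500) / 1500 = 2.6%.
Hours worked growth = (2791.6 − 2800) / 2800 = -0.3%.
Labor's share = 1 − 0.29 = 0.71.
Capital: 0.29 × 2.6 = 0.754 pp.
Hours worked: 0.71 × (-0.3) = -0.213 pp.
TFP growth = 4.4 − 0.541 = 3.859%.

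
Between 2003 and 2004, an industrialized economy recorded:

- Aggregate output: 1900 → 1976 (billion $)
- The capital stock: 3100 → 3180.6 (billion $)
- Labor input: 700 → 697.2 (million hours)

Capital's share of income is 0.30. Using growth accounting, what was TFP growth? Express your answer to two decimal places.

3.50%

Aggregate output growth = (1976 − 1900) / 1900 = 4%.
The capital stock growth = (3180.6 − 3100) / 3100 = 2.6%.
Labor input growth = (697.2 − 700) / 700 = -0.4%.
Labor's share = 1 − 0.3 = 0.7.
The capital stock: 0.3 × 2.6 = 0.78 pp.
Labor input: 0.7 × (-0.4) = -0.28 pp.
TFP growth = 4 − 0.5 = 3.5%.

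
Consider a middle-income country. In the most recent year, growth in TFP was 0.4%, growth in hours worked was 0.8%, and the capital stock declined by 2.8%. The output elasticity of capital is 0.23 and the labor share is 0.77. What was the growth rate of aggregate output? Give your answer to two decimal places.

0.37%

Labor's share = 1 − 0.23 = 0.77.
The capital stock: 0.23 × (-2.8) = -0.644 pp.
Hours worked: 0.77 × 0.8 = 0.616 pp.
Output growth = 0.4 + (-0.028) = 0.372%.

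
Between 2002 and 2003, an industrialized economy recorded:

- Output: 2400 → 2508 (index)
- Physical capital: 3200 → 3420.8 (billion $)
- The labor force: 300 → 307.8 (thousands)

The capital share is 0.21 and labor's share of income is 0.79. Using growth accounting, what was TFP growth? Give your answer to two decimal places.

TFP growth was 1.00%.

Output growth = (2508 − 2400) / 2400 = 4.5%.
Physical capital growth = (3420.8 − 3200) / 3200 = 6.9%.
The labor force growth = (307.8 − 300) / 300 = 2.6%.
Labor's share = 1 − 0.21 = 0.79.
Physical capital: 0.21 × 6.9 = 1.449 pp.
The labor force: 0.79 × 2.6 = 2.054 pp.
TFP growth = 4.5 − 3.503 = 0.997%.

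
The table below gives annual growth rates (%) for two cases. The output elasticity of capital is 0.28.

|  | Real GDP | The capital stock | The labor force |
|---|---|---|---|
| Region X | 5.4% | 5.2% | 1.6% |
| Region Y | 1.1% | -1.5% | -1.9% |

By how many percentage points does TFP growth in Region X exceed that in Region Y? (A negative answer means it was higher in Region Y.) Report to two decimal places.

-0.10 percentage points

Labor's share = 1 − 0.28 = 0.72.
Region X: TFP = 5.4 − 1.456 − 1.152 = 2.792%.
Region Y: TFP = 1.1 + 0.42 + 1.368 = 2.888%.
Difference = 2.792 − (2.888) = -0.096 pp.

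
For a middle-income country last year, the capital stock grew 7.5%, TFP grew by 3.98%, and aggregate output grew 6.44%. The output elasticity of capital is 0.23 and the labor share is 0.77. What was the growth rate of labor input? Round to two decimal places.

Labor's share = 1 − 0.23 = 0.77.
gY = gA + 0.23×7.5 + 0.77×g.
0.77×g = 6.44 − 3.98 − 1.725 = 0.735.
g = 0.735 / 0.77 = 0.9545%.

0.95%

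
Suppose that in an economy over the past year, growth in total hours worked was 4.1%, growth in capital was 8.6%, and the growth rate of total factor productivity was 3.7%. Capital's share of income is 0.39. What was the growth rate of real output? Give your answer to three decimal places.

Labor's share = 1 − 0.39 = 0.61.
Capital: 0.39 × 8.6 = 3.354 pp.
Total hours worked: 0.61 × 4.1 = 2.501 pp.
Output growth = 3.7 + 5.855 = 9.555%.

9.555%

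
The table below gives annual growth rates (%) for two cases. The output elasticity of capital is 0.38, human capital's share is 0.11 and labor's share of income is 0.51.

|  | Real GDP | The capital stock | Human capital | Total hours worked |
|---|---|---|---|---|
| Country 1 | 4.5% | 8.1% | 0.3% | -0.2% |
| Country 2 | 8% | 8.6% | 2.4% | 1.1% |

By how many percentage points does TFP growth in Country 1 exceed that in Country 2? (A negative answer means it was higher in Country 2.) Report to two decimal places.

Labor's share = 1 − 0.38 − 0.11 = 0.51.
Country 1: TFP = 4.5 − 3.078 − 0.033 + 0.102 = 1.491%.
Country 2: TFP = 8 − 3.268 − 0.264 − 0.561 = 3.907%.
Difference = 1.491 − (3.907) = -2.416 pp.

-2.42 percentage points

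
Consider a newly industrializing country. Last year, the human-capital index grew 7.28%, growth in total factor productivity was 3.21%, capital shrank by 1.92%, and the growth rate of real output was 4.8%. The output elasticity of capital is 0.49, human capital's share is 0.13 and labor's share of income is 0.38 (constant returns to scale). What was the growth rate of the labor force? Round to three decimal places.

The labor force grew 4.169%.

Labor's share = 1 − 0.49 − 0.13 = 0.38.
gY = gA + 0.49×(-1.92) + 0.13×7.28 + 0.38×g.
0.38×g = 4.8 − 3.21 − 0.0056 = 1.5844.
g = 1.5844 / 0.38 = 4.16947%.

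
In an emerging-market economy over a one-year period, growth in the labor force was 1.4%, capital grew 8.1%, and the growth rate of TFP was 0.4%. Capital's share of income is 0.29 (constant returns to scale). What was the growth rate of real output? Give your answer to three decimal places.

Real output grew 3.743%.

Labor's share = 1 − 0.29 = 0.71.
Capital: 0.29 × 8.1 = 2.349 pp.
The labor force: 0.71 × 1.4 = 0.994 pp.
Output growth = 0.4 + 3.343 = 3.743%.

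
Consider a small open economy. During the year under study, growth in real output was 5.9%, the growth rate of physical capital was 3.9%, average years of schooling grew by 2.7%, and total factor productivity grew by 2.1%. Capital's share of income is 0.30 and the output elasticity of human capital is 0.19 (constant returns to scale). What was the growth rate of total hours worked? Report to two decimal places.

Labor's share = 1 − 0.3 − 0.19 = 0.51.
gY = gA + 0.3×3.9 + 0.19×2.7 + 0.51×g.
0.51×g = 5.9 − 2.1 − 1.683 = 2.117.
g = 2.117 / 0.51 = 4.151%.

4.15%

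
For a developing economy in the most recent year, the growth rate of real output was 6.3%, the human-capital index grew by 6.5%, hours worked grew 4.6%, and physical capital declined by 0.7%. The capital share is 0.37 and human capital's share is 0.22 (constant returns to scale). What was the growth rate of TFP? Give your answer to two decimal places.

Labor's share = 1 − 0.37 − 0.22 = 0.41.
Physical capital: 0.37 × (-0.7) = -0.259 pp.
The human-capital index: 0.22 × 6.5 = 1.43 pp.
Hours worked: 0.41 × 4.6 = 1.886 pp.
TFP growth = 6.3 − 3.057 = 3.243%.

3.24%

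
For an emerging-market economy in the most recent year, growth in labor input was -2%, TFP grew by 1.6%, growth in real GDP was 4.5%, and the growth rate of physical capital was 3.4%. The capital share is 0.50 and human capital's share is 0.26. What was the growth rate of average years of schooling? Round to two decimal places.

Average years of schooling grew 6.46%.

Labor's share = 1 − 0.5 − 0.26 = 0.24.
gY = gA + 0.5×3.4 + 0.24×(-2) + 0.26×g.
0.26×g = 4.5 − 1.6 − 1.22 = 1.68.
g = 1.68 / 0.26 = 6.4615%.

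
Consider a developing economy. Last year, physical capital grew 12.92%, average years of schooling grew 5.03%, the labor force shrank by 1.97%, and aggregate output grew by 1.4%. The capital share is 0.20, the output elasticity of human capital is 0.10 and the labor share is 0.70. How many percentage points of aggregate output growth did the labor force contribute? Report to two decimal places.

Labor's share = 1 − 0.2 − 0.1 = 0.7.
Contribution = share × growth = 0.7 × (-1.97) = -1.379 pp.

-1.38 pp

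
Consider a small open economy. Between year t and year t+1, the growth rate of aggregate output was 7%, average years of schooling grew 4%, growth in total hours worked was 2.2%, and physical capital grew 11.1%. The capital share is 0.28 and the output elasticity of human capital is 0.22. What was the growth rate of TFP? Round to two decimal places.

Labor's share = 1 − 0.28 − 0.22 = 0.5.
Physical capital: 0.28 × 11.1 = 3.108 pp.
Average years of schooling: 0.22 × 4 = 0.88 pp.
Total hours worked: 0.5 × 2.2 = 1.1 pp.
TFP growth = 7 − 5.088 = 1.912%.

TFP growth was 1.91%.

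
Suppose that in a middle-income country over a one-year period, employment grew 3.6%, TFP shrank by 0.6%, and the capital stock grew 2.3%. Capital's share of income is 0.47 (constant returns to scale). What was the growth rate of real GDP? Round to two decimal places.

Labor's share = 1 − 0.47 = 0.53.
The capital stock: 0.47 × 2.3 = 1.081 pp.
Employment: 0.53 × 3.6 = 1.908 pp.
Output growth = -0.6 + 2.989 = 2.389%.

2.39%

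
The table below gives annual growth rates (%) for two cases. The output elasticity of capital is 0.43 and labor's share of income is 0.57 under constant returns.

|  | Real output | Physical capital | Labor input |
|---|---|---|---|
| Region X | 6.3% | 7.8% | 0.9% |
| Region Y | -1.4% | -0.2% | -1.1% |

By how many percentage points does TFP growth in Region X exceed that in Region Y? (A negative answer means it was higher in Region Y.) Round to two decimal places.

3.12 percentage points

Labor's share = 1 − 0.43 = 0.57.
Region X: TFP = 6.3 − 3.354 − 0.513 = 2.433%.
Region Y: TFP = -1.4 + 0.086 + 0.627 = -0.687%.
Difference = 2.433 − (-0.687) = 3.12 pp.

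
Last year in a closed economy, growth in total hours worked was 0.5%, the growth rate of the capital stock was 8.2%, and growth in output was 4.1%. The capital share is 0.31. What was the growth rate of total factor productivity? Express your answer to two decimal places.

1.21%

Labor's share = 1 − 0.31 = 0.69.
The capital stock: 0.31 × 8.2 = 2.542 pp.
Total hours worked: 0.69 × 0.5 = 0.345 pp.
TFP growth = 4.1 − 2.887 = 1.213%.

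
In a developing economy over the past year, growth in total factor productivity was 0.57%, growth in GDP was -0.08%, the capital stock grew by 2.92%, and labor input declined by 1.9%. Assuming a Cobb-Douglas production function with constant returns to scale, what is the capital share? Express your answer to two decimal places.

gY = gA + α·gK + (1−α)·gL, so gY − gA − gL = α(gK − gL).
-0.08 − 0.57 + 1.9 = α × (2.92 − (-1.9)).
1.25 = 4.82 α, so α = 0.2593.

0.26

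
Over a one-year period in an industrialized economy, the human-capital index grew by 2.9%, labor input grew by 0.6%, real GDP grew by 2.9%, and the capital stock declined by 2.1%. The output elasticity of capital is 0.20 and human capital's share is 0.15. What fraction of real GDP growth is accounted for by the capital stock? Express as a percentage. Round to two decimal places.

-14.48%

The capital stock contributed 0.2 × (-2.1) = -0.42 pp.
Share of growth = -0.42 / 2.9 × 100 = -14.4828%.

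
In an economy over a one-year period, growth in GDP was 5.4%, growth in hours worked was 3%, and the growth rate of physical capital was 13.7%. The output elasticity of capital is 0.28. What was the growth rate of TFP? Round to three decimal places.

-0.596%

Labor's share = 1 − 0.28 = 0.72.
Physical capital: 0.28 × 13.7 = 3.836 pp.
Hours worked: 0.72 × 3 = 2.16 pp.
TFP growth = 5.4 − 5.996 = -0.596%.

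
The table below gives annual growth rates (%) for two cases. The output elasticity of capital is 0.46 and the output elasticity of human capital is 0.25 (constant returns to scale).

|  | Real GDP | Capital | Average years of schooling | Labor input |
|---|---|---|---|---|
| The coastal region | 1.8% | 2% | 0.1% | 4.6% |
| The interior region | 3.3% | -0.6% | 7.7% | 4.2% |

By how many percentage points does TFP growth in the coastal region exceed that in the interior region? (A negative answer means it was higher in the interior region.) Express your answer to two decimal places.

-0.91 percentage points

Labor's share = 1 − 0.46 − 0.25 = 0.29.
The coastal region: TFP = 1.8 − 0.92 − 0.025 − 1.334 = -0.479%.
The interior region: TFP = 3.3 + 0.276 − 1.925 − 1.218 = 0.433%.
Difference = -0.479 − (0.433) = -0.912 pp.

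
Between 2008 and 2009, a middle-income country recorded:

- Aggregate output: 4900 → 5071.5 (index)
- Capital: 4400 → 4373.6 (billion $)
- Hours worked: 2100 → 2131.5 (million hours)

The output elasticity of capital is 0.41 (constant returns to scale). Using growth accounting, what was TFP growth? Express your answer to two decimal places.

TFP grew 2.86%.

Aggregate output growth = (5071.5 − 4900) / 4900 = 3.5%.
Capital growth = (4373.6 − 4400) / 4400 = -0.6%.
Hours worked growth = (2131.5 − 2100) / 2100 = 1.5%.
Labor's share = 1 − 0.41 = 0.59.
Capital: 0.41 × (-0.6) = -0.246 pp.
Hours worked: 0.59 × 1.5 = 0.885 pp.
TFP growth = 3.5 − 0.639 = 2.861%.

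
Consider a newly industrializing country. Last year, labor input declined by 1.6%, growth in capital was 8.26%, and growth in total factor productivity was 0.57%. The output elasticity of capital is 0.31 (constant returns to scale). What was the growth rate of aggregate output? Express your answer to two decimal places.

2.03%

Labor's share = 1 − 0.31 = 0.69.
Capital: 0.31 × 8.26 = 2.5606 pp.
Labor input: 0.69 × (-1.6) = -1.104 pp.
Output growth = 0.57 + 1.4566 = 2.0266%.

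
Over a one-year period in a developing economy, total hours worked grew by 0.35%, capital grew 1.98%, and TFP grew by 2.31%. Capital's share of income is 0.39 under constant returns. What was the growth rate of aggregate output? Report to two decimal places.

Labor's share = 1 − 0.39 = 0.61.
Capital: 0.39 × 1.98 = 0.7722 pp.
Total hours worked: 0.61 × 0.35 = 0.2135 pp.
Output growth = 2.31 + 0.9857 = 3.2957%.

Aggregate output grew 3.30%.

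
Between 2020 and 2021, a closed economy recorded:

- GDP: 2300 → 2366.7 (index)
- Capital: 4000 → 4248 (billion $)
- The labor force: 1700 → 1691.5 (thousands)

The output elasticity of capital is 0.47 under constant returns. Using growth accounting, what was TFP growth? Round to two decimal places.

TFP grew 0.25%.

GDP growth = (2366.7 − 2300) / 2300 = 2.9%.
Capital growth = (4248 − 4000) / 4000 = 6.2%.
The labor force growth = (1691.5 − 1700) / 1700 = -0.5%.
Labor's share = 1 − 0.47 = 0.53.
Capital: 0.47 × 6.2 = 2.914 pp.
The labor force: 0.53 × (-0.5) = -0.265 pp.
TFP growth = 2.9 − 2.649 = 0.251%.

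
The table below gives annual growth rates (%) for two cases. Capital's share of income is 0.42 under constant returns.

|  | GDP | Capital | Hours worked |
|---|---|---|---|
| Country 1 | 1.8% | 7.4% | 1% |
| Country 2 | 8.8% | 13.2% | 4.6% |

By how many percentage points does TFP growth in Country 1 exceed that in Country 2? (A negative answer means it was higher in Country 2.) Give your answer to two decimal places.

Labor's share = 1 − 0.42 = 0.58.
Country 1: TFP = 1.8 − 3.108 − 0.58 = -1.888%.
Country 2: TFP = 8.8 − 5.544 − 2.668 = 0.588%.
Difference = -1.888 − (0.588) = -2.476 pp.

-2.48 percentage points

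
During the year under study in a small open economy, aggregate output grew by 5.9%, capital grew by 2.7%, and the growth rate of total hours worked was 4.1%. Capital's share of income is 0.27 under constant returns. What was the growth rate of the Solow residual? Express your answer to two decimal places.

Labor's share = 1 − 0.27 = 0.73.
Capital: 0.27 × 2.7 = 0.729 pp.
Total hours worked: 0.73 × 4.1 = 2.993 pp.
TFP growth = 5.9 − 3.722 = 2.178%.

2.18%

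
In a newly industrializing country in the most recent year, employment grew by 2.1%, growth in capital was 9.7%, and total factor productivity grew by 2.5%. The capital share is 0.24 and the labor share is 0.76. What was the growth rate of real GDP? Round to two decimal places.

6.42%

Labor's share = 1 − 0.24 = 0.76.
Capital: 0.24 × 9.7 = 2.328 pp.
Employment: 0.76 × 2.1 = 1.596 pp.
Output growth = 2.5 + 3.924 = 6.424%.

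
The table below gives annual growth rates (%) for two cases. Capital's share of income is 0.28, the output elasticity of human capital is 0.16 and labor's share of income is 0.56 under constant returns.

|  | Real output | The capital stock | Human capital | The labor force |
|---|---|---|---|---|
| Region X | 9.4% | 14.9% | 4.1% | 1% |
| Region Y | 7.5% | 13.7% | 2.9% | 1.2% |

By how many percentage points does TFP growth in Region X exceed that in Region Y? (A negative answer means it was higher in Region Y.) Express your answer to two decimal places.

1.48 percentage points

Labor's share = 1 − 0.28 − 0.16 = 0.56.
Region X: TFP = 9.4 − 4.172 − 0.656 − 0.56 = 4.012%.
Region Y: TFP = 7.5 − 3.836 − 0.464 − 0.672 = 2.528%.
Difference = 4.012 − (2.528) = 1.484 pp.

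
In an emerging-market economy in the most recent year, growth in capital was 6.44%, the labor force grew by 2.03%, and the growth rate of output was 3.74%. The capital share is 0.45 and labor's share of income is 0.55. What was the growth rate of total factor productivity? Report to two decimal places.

-0.27%

Labor's share = 1 − 0.45 = 0.55.
Capital: 0.45 × 6.44 = 2.898 pp.
The labor force: 0.55 × 2.03 = 1.1165 pp.
TFP growth = 3.74 − 4.0145 = -0.2745%.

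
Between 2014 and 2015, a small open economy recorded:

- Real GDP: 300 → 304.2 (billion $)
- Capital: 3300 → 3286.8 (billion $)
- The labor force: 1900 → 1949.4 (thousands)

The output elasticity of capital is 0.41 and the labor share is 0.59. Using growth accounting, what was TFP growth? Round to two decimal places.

0.03%

Real GDP growth = (304.2 − 300) / 300 = 1.4%.
Capital growth = (3286.8 − 3300) / 3300 = -0.4%.
The labor force growth = (1949.4 − 1900) / 1900 = 2.6%.
Labor's share = 1 − 0.41 = 0.59.
Capital: 0.41 × (-0.4) = -0.164 pp.
The labor force: 0.59 × 2.6 = 1.534 pp.
TFP growth = 1.4 − 1.37 = 0.03%.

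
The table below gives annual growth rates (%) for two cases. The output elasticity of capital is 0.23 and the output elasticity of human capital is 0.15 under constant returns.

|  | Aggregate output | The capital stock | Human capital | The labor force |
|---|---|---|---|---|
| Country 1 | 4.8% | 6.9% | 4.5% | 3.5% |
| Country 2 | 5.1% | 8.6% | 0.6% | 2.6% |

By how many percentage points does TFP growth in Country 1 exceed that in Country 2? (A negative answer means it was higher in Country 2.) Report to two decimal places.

-1.05 percentage points

Labor's share = 1 − 0.23 − 0.15 = 0.62.
Country 1: TFP = 4.8 − 1.587 − 0.675 − 2.17 = 0.368%.
Country 2: TFP = 5.1 − 1.978 − 0.09 − 1.612 = 1.42%.
Difference = 0.368 − (1.42) = -1.052 pp.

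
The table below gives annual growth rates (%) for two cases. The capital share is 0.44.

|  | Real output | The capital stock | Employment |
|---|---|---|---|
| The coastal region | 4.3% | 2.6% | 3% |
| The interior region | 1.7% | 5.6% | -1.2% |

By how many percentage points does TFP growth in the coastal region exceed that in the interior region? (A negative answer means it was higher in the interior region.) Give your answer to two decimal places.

Labor's share = 1 − 0.44 = 0.56.
The coastal region: TFP = 4.3 − 1.144 − 1.68 = 1.476%.
The interior region: TFP = 1.7 − 2.464 + 0.672 = -0.092%.
Difference = 1.476 − (-0.092) = 1.568 pp.

1.57 percentage points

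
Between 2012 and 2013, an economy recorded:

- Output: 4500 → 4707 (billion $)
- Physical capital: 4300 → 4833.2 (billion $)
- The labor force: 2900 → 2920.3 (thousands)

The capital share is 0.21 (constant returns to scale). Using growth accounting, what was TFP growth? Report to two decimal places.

Output growth = (4707 − 4500) / 4500 = 4.6%.
Physical capital growth = (4833.2 − 4300) / 4300 = 12.4%.
The labor force growth = (2920.3 − 2900) / 2900 = 0.7%.
Labor's share = 1 − 0.21 = 0.79.
Physical capital: 0.21 × 12.4 = 2.604 pp.
The labor force: 0.79 × 0.7 = 0.553 pp.
TFP growth = 4.6 − 3.157 = 1.443%.

1.44%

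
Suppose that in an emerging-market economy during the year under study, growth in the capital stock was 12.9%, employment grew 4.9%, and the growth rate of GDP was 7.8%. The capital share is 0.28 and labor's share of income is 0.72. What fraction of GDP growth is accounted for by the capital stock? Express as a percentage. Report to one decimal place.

The capital stock accounted for 46.3% of growth.

The capital stock contributed 0.28 × 12.9 = 3.612 pp.
Share of growth = 3.612 / 7.8 × 100 = 46.308%.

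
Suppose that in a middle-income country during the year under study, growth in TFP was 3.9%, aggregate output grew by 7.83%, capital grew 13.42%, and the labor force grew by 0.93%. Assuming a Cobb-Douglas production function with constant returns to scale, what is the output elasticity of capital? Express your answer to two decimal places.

gY = gA + α·gK + (1−α)·gL, so gY − gA − gL = α(gK − gL).
7.83 − 3.9 − 0.93 = α × (13.42 − 0.93).
3 = 12.49 α, so α = 0.2402.

The output elasticity of capital is 0.24.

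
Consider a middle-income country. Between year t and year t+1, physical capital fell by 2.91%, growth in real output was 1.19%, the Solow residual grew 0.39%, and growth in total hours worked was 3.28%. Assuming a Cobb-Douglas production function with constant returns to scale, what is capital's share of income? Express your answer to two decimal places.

α = 0.40

gY = gA + α·gK + (1−α)·gL, so gY − gA − gL = α(gK − gL).
1.19 − 0.39 − 3.28 = α × (-2.91 − 3.28).
-2.48 = -6.19 α, so α = 0.4006.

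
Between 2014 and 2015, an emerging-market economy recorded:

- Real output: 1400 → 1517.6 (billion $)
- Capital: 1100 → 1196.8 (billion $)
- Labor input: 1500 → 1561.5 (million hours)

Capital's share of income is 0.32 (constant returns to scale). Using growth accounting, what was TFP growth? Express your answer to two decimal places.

2.80%

Real output growth = (1517.6 − 1400) / 1400 = 8.4%.
Capital growth = (1196.8 − 1100) / 1100 = 8.8%.
Labor input growth = (1561.5 − 1500) / 1500 = 4.1%.
Labor's share = 1 − 0.32 = 0.68.
Capital: 0.32 × 8.8 = 2.816 pp.
Labor input: 0.68 × 4.1 = 2.788 pp.
TFP growth = 8.4 − 5.604 = 2.796%.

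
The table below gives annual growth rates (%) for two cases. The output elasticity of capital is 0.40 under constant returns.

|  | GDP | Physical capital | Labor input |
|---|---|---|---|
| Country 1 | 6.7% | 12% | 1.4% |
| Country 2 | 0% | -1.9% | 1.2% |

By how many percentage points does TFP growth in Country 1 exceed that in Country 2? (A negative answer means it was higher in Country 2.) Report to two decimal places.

1.02 percentage points

Labor's share = 1 − 0.4 = 0.6.
Country 1: TFP = 6.7 − 4.8 − 0.84 = 1.06%.
Country 2: TFP = 0 + 0.76 − 0.72 = 0.04%.
Difference = 1.06 − (0.04) = 1.02 pp.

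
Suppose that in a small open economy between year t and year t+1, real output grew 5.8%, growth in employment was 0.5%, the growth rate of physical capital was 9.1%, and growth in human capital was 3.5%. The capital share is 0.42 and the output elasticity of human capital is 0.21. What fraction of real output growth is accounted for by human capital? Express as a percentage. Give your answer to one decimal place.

12.7%

Human capital contributed 0.21 × 3.5 = 0.735 pp.
Share of growth = 0.735 / 5.8 × 100 = 12.672%.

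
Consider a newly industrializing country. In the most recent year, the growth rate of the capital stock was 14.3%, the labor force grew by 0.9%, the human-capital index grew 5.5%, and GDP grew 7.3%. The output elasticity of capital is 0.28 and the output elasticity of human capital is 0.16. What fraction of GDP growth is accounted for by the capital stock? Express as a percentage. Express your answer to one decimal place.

54.8%

The capital stock contributed 0.28 × 14.3 = 4.004 pp.
Share of growth = 4.004 / 7.3 × 100 = 54.849%.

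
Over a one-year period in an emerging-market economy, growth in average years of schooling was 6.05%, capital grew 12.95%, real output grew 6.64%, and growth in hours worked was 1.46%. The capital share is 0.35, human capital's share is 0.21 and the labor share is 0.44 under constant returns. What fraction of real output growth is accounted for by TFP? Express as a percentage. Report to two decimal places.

2.93%

Labor's share = 1 − 0.35 − 0.21 = 0.44.
Capital: 0.35 × 12.95 = 4.5325 pp.
Average years of schooling: 0.21 × 6.05 = 1.2705 pp.
Hours worked: 0.44 × 1.46 = 0.6424 pp.
TFP growth = 6.64 − 6.4454 = 0.1946%.
TFP share of growth = 0.1946 / 6.64 × 100 = 2.9307%.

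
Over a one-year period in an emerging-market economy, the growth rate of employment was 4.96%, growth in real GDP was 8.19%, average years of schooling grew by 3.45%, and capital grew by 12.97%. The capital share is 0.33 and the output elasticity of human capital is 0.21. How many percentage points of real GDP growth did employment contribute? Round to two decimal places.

Labor's share = 1 − 0.33 − 0.21 = 0.46.
Contribution = share × growth = 0.46 × 4.96 = 2.2816 pp.

2.28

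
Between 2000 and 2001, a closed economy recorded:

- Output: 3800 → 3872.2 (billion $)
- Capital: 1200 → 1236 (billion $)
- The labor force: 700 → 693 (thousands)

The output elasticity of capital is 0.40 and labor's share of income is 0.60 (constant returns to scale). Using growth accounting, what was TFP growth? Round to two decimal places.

Output growth = (3872.2 − 3800) / 3800 = 1.9%.
Capital growth = (1236 − 1200) / 1200 = 3%.
The labor force growth = (693 − 700) / 700 = -1%.
Labor's share = 1 − 0.4 = 0.6.
Capital: 0.4 × 3 = 1.2 pp.
The labor force: 0.6 × (-1) = -0.6 pp.
TFP growth = 1.9 − 0.6 = 1.3%.

TFP grew 1.30%.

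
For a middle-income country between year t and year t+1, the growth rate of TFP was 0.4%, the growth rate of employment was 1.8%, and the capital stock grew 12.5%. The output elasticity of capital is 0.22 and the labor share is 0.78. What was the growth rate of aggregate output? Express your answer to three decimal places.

Labor's share = 1 − 0.22 = 0.78.
The capital stock: 0.22 × 12.5 = 2.75 pp.
Employment: 0.78 × 1.8 = 1.404 pp.
Output growth = 0.4 + 4.154 = 4.554%.

4.554%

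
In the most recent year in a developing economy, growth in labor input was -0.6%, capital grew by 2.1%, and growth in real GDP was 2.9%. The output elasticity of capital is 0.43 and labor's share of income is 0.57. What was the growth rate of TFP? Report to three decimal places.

Labor's share = 1 − 0.43 = 0.57.
Capital: 0.43 × 2.1 = 0.903 pp.
Labor input: 0.57 × (-0.6) = -0.342 pp.
TFP growth = 2.9 − 0.561 = 2.339%.

TFP growth was 2.339%.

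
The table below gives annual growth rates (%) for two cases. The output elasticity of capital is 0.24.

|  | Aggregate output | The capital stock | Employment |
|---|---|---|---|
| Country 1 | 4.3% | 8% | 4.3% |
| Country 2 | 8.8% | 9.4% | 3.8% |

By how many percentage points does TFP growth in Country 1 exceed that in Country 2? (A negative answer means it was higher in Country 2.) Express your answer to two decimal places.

-4.54 percentage points

Labor's share = 1 − 0.24 = 0.76.
Country 1: TFP = 4.3 − 1.92 − 3.268 = -0.888%.
Country 2: TFP = 8.8 − 2.256 − 2.888 = 3.656%.
Difference = -0.888 − (3.656) = -4.544 pp.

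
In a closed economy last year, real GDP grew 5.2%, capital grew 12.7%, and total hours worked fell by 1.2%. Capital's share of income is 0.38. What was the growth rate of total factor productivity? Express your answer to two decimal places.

Labor's share = 1 − 0.38 = 0.62.
Capital: 0.38 × 12.7 = 4.826 pp.
Total hours worked: 0.62 × (-1.2) = -0.744 pp.
TFP growth = 5.2 − 4.082 = 1.118%.

1.12%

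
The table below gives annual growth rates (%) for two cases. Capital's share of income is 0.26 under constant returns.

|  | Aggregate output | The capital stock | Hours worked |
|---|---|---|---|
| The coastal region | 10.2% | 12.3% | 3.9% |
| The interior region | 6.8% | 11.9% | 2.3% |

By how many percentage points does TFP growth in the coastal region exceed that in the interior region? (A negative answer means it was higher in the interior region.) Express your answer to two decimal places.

2.11 percentage points

Labor's share = 1 − 0.26 = 0.74.
The coastal region: TFP = 10.2 − 3.198 − 2.886 = 4.116%.
The interior region: TFP = 6.8 − 3.094 − 1.702 = 2.004%.
Difference = 4.116 − (2.004) = 2.112 pp.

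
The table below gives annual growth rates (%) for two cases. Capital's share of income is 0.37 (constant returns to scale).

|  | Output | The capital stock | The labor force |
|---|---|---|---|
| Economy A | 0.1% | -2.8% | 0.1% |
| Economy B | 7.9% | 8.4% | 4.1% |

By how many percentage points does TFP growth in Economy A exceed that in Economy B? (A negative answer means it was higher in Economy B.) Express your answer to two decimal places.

Labor's share = 1 − 0.37 = 0.63.
Economy A: TFP = 0.1 + 1.036 − 0.063 = 1.073%.
Economy B: TFP = 7.9 − 3.108 − 2.583 = 2.209%.
Difference = 1.073 − (2.209) = -1.136 pp.

-1.14 percentage points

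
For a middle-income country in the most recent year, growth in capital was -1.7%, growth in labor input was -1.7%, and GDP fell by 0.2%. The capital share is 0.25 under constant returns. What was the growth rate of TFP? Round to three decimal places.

TFP growth was 1.500%.

Labor's share = 1 − 0.25 = 0.75.
Capital: 0.25 × (-1.7) = -0.425 pp.
Labor input: 0.75 × (-1.7) = -1.275 pp.
TFP growth = -0.2 + 1.7 = 1.5%.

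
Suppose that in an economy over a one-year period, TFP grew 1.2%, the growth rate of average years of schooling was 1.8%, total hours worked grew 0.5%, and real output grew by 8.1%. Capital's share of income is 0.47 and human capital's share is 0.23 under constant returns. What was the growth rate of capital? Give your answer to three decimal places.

13.481%

Labor's share = 1 − 0.47 − 0.23 = 0.3.
gY = gA + 0.23×1.8 + 0.3×0.5 + 0.47×g.
0.47×g = 8.1 − 1.2 − 0.564 = 6.336.
g = 6.336 / 0.47 = 13.48085%.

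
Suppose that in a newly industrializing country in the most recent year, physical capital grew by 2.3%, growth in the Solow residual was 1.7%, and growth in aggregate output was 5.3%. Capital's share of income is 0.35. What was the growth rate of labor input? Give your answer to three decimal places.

4.300%

Labor's share = 1 − 0.35 = 0.65.
gY = gA + 0.35×2.3 + 0.65×g.
0.65×g = 5.3 − 1.7 − 0.805 = 2.795.
g = 2.795 / 0.65 = 4.3%.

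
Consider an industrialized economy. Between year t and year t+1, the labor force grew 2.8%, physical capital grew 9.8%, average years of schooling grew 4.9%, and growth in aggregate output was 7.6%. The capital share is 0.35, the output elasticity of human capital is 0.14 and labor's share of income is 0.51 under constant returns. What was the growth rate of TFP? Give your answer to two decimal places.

TFP grew 2.06%.

Labor's share = 1 − 0.35 − 0.14 = 0.51.
Physical capital: 0.35 × 9.8 = 3.43 pp.
Average years of schooling: 0.14 × 4.9 = 0.686 pp.
The labor force: 0.51 × 2.8 = 1.428 pp.
TFP growth = 7.6 − 5.544 = 2.056%.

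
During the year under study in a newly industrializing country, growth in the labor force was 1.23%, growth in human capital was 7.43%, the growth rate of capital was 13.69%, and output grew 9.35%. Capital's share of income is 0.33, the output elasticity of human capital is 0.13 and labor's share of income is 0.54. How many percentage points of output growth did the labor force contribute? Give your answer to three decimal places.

0.664 pp

Labor's share = 1 − 0.33 − 0.13 = 0.54.
Contribution = share × growth = 0.54 × 1.23 = 0.6642 pp.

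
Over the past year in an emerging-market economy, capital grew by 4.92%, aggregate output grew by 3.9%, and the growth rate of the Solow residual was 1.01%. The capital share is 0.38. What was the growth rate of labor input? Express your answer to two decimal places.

Labor's share = 1 − 0.38 = 0.62.
gY = gA + 0.38×4.92 + 0.62×g.
0.62×g = 3.9 − 1.01 − 1.8696 = 1.0204.
g = 1.0204 / 0.62 = 1.6458%.

1.65%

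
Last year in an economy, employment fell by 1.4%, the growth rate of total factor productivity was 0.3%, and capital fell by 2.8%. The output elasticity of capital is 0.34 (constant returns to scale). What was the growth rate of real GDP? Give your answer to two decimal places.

Labor's share = 1 − 0.34 = 0.66.
Capital: 0.34 × (-2.8) = -0.952 pp.
Employment: 0.66 × (-1.4) = -0.924 pp.
Output growth = 0.3 + (-1.876) = -1.576%.

-1.58%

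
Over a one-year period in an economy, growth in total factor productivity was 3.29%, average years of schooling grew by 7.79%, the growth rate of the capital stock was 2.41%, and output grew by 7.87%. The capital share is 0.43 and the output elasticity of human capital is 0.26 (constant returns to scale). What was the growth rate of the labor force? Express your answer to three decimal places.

Labor's share = 1 − 0.43 − 0.26 = 0.31.
gY = gA + 0.43×2.41 + 0.26×7.79 + 0.31×g.
0.31×g = 7.87 − 3.29 − 3.0617 = 1.5183.
g = 1.5183 / 0.31 = 4.89774%.

The labor force growth was 4.898%.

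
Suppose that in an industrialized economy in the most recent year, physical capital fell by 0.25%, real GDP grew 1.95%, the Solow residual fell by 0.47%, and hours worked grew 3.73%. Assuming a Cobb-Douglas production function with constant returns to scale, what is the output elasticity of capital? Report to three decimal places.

0.329

gY = gA + α·gK + (1−α)·gL, so gY − gA − gL = α(gK − gL).
1.95 + 0.47 − 3.73 = α × (-0.25 − 3.73).
-1.31 = -3.98 α, so α = 0.32915.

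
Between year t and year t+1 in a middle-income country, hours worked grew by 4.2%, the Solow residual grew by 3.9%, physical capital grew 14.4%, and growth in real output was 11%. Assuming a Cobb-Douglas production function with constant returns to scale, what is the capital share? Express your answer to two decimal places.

gY = gA + α·gK + (1−α)·gL, so gY − gA − gL = α(gK − gL).
11 − 3.9 − 4.2 = α × (14.4 − 4.2).
2.9 = 10.2 α, so α = 0.2843.

The capital share is 0.28.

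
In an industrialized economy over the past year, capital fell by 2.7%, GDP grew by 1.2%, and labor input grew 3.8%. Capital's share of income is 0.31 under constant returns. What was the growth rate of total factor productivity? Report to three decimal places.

Labor's share = 1 − 0.31 = 0.69.
Capital: 0.31 × (-2.7) = -0.837 pp.
Labor input: 0.69 × 3.8 = 2.622 pp.
TFP growth = 1.2 − 1.785 = -0.585%.

-0.585%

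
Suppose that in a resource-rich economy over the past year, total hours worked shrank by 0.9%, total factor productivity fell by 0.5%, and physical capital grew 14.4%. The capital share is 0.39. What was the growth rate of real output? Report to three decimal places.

4.567%

Labor's share = 1 − 0.39 = 0.61.
Physical capital: 0.39 × 14.4 = 5.616 pp.
Total hours worked: 0.61 × (-0.9) = -0.549 pp.
Output growth = -0.5 + 5.067 = 4.567%.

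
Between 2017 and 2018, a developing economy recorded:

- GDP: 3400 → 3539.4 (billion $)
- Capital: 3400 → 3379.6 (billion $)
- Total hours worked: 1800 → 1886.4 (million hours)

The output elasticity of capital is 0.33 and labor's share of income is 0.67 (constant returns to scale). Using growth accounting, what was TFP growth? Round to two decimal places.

TFP grew 1.08%.

GDP growth = (3539.4 − 3400) / 3400 = 4.1%.
Capital growth = (3379.6 − 3400) / 3400 = -0.6%.
Total hours worked growth = (1886.4 − 1800) / 1800 = 4.8%.
Labor's share = 1 − 0.33 = 0.67.
Capital: 0.33 × (-0.6) = -0.198 pp.
Total hours worked: 0.67 × 4.8 = 3.216 pp.
TFP growth = 4.1 − 3.018 = 1.082%.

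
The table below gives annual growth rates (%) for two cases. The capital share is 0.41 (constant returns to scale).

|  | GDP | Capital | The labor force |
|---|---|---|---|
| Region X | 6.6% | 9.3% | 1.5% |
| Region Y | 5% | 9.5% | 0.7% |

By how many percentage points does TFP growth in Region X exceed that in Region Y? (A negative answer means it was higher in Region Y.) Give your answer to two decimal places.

1.21 percentage points

Labor's share = 1 − 0.41 = 0.59.
Region X: TFP = 6.6 − 3.813 − 0.885 = 1.902%.
Region Y: TFP = 5 − 3.895 − 0.413 = 0.692%.
Difference = 1.902 − (0.692) = 1.21 pp.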